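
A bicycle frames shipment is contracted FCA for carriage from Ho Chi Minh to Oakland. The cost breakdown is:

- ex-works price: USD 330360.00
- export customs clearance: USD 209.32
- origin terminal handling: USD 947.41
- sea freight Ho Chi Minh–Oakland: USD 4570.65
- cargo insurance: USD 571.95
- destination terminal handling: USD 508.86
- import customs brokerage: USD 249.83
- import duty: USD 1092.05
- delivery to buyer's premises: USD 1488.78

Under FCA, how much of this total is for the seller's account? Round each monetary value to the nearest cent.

FCA: the seller delivers export-cleared goods to the carrier; the buyer bears costs from that point.
Seller's account: goods 330360.00 + export clearance 209.32 = 330569.32
Buyer's account: origin terminal 947.41 + freight 4570.65 + insurance 571.95 + destination terminal 508.86 + brokerage 249.83 + duty 1092.05 + delivery 1488.78 = 9429.53

Seller's account: USD 330569.32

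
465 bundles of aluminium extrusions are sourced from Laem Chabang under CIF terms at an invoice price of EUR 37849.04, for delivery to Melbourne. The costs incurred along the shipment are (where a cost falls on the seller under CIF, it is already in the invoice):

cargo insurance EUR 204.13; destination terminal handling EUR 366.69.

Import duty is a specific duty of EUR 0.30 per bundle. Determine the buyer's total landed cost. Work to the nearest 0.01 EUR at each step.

CIF: the seller pays costs through ocean freight and marine insurance to the destination port.
Already in the invoice (seller's account under CIF): insurance — exclude.
The CIF price already equals the CIF value: 37849.04
Import duty = 465 × 0.30 = 139.50
Buyer bears: destination terminal 366.69 + duty 139.50 = 506.19
Landed cost = invoice 37849.04 + 506.19 = 38355.23

Total landed cost: EUR 38355.23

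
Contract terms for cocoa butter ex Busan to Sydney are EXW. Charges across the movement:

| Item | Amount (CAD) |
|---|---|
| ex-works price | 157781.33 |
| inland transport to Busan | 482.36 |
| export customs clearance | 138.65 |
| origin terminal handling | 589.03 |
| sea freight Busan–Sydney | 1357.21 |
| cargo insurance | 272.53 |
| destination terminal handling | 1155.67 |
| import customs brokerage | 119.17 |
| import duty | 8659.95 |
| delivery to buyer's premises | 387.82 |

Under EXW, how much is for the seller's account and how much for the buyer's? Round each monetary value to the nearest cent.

EXW: the seller makes goods available at their premises; the buyer bears all onward costs.
Seller's account: goods 157781.33 = 157781.33
Buyer's account: inland to port 482.36 + export clearance 138.65 + origin terminal 589.03 + freight 1357.21 + insurance 272.53 + destination terminal 1155.67 + brokerage 119.17 + duty 8659.95 + delivery 387.82 = 13162.39

Seller: CAD 157781.33; buyer: CAD 13162.39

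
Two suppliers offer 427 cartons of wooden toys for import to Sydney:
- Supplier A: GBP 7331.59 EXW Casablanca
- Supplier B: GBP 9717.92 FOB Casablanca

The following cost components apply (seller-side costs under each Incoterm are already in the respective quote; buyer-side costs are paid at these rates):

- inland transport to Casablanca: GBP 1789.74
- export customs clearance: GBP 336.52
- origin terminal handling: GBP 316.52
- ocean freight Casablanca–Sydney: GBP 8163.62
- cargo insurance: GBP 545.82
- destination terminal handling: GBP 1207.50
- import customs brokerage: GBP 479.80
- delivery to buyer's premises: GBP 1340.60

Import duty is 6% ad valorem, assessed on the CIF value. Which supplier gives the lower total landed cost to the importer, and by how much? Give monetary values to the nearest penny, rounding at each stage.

Supplier B is cheaper by GBP 59.84

Supplier A (EXW):
CIF value = EXW price + inland to port + export clearance + origin terminal + freight + insurance = 7331.59 + 1789.74 + 336.52 + 316.52 + 8163.62 + 545.82 = 18483.81
Import duty = 18483.81 × 6% = 1109.03
Buyer bears (A): 1789.74 + 336.52 + 316.52 + 8163.62 + 545.82 + 1207.50 + 479.80 + 1340.60 = 14180.12
Landed cost (A) = invoice 7331.59 + 14180.12 + duty 1109.03 = 22620.74
Supplier B (FOB):
CIF value = FOB price + freight + insurance = 9717.92 + 8163.62 + 545.82 = 18427.36
Import duty = 18427.36 × 6% = 1105.64
Buyer bears (B): 8163.62 + 545.82 + 1207.50 + 479.80 + 1340.60 = 11737.34
Landed cost (B) = invoice 9717.92 + 11737.34 + duty 1105.64 = 22560.90
Difference = |22620.74 − 22560.90| = 59.84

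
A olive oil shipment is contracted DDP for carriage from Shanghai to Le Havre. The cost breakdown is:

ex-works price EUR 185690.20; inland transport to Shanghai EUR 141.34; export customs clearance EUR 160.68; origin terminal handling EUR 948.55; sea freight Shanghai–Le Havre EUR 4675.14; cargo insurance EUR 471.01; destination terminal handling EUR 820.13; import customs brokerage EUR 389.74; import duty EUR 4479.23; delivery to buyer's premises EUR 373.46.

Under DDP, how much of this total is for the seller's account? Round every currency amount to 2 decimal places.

Seller's account: EUR 198149.48

DDP: the seller bears all costs including import duty.
Seller's account: goods 185690.20 + inland to port 141.34 + export clearance 160.68 + origin terminal 948.55 + freight 4675.14 + insurance 471.01 + destination terminal 820.13 + brokerage 389.74 + duty 4479.23 + delivery 373.46 = 198149.48
Buyer's account: 0.00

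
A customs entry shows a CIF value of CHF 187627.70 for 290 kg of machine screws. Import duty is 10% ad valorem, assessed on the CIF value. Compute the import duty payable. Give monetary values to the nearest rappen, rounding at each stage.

Import duty: CHF 18762.77

Import duty = 187627.70 × 10% = 18762.77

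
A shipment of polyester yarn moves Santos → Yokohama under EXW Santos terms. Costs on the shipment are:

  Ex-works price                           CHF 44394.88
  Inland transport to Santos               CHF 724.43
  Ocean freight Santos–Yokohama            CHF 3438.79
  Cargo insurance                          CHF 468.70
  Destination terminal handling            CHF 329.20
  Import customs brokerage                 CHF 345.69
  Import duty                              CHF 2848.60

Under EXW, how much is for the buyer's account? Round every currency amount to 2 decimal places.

Buyer's account: CHF 8155.41

EXW: the seller makes goods available at their premises; the buyer bears all onward costs.
Seller's account: goods 44394.88 = 44394.88
Buyer's account: inland to port 724.43 + freight 3438.79 + insurance 468.70 + destination terminal 329.20 + brokerage 345.69 + duty 2848.60 = 8155.41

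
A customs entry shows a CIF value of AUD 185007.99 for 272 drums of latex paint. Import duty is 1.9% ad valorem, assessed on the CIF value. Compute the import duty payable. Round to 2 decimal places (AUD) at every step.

Import duty: AUD 3515.15

Import duty = 185007.99 × 1.9% = 3515.15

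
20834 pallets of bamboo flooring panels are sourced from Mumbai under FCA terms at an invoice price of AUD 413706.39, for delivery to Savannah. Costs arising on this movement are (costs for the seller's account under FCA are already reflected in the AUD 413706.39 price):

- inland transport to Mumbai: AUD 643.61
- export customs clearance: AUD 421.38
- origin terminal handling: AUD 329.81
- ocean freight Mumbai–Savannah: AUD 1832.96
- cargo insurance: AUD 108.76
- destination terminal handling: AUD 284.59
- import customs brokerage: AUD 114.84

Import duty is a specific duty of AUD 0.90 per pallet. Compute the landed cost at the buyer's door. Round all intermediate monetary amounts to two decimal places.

FCA: the seller delivers export-cleared goods to the carrier; the buyer bears costs from that point.
Already in the invoice (seller's account under FCA): inland to port, export clearance — exclude.
CIF value = FCA price + origin terminal + freight + insurance = 413706.39 + 329.81 + 1832.96 + 108.76 = 415977.92
Import duty = 20834 × 0.90 = 18750.60
Buyer bears: origin terminal 329.81 + freight 1832.96 + insurance 108.76 + destination terminal 284.59 + brokerage 114.84 + duty 18750.60 = 21421.56
Landed cost = invoice 413706.39 + 21421.56 = 435127.95

Total landed cost: AUD 435127.95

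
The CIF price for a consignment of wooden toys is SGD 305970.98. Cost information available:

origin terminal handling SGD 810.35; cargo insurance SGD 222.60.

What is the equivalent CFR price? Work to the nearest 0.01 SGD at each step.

CFR price: SGD 305748.38

Not relevant to the conversion: origin terminal — on the seller under both CIF and CFR; already in the CIF price and stays in the CFR price.
From CIF to CFR, the seller no longer bears: insurance.
CFR price = 305970.98 − 222.60 = 305748.38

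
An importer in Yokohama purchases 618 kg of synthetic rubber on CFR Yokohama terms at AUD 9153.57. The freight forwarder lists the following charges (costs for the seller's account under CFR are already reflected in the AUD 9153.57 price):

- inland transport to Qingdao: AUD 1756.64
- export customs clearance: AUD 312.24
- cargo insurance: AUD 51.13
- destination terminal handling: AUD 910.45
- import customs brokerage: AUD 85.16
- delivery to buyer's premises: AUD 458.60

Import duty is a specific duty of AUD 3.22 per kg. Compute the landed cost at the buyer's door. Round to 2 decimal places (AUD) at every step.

CFR: the seller pays costs through ocean freight to the destination port, but not insurance.
Already in the invoice (seller's account under CFR): inland to port, export clearance — exclude.
CIF value = CFR price + insurance = 9153.57 + 51.13 = 9204.70
Import duty = 618 × 3.22 = 1989.96
Buyer bears: insurance 51.13 + destination terminal 910.45 + brokerage 85.16 + delivery 458.60 + duty 1989.96 = 3495.30
Landed cost = invoice 9153.57 + 3495.30 = 12648.87

Total landed cost: AUD 12648.87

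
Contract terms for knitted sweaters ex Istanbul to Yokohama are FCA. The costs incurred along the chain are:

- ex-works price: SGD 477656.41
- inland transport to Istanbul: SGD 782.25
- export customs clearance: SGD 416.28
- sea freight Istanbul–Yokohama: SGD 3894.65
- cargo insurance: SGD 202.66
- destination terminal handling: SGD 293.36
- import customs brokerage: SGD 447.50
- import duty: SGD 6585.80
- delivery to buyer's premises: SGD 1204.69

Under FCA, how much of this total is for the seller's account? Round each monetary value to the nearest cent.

FCA: the seller delivers export-cleared goods to the carrier; the buyer bears costs from that point.
Seller's account: goods 477656.41 + inland to port 782.25 + export clearance 416.28 = 478854.94
Buyer's account: freight 3894.65 + insurance 202.66 + destination terminal 293.36 + brokerage 447.50 + duty 6585.80 + delivery 1204.69 = 12628.66

Seller's account: SGD 478854.94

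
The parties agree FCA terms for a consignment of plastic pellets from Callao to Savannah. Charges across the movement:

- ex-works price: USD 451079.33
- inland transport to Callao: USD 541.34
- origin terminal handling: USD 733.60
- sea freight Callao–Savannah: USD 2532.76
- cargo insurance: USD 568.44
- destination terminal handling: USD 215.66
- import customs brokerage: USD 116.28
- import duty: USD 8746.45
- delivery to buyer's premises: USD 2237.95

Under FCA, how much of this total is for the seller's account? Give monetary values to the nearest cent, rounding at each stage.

Seller's account: USD 451620.67

FCA: the seller delivers export-cleared goods to the carrier; the buyer bears costs from that point.
Seller's account: goods 451079.33 + inland to port 541.34 = 451620.67
Buyer's account: origin terminal 733.60 + freight 2532.76 + insurance 568.44 + destination terminal 215.66 + brokerage 116.28 + duty 8746.45 + delivery 2237.95 = 15151.14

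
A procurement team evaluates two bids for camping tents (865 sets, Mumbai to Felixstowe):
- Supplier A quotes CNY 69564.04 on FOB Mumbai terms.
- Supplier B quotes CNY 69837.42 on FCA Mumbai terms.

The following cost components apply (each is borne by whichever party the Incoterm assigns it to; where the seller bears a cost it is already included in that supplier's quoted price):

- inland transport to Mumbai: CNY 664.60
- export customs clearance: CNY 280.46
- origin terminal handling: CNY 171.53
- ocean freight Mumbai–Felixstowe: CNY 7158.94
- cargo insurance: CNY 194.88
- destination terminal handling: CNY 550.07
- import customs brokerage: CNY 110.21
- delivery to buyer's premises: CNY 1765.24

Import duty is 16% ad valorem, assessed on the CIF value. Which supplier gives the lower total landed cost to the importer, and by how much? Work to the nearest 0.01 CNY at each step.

Supplier A (FOB):
CIF value = FOB price + freight + insurance = 69564.04 + 7158.94 + 194.88 = 76917.86
Import duty = 76917.86 × 16% = 12306.86
Buyer bears (A): 7158.94 + 194.88 + 550.07 + 110.21 + 1765.24 = 9779.34
Landed cost (A) = invoice 69564.04 + 9779.34 + duty 12306.86 = 91650.24
Supplier B (FCA):
CIF value = FCA price + origin terminal + freight + insurance = 69837.42 + 171.53 + 7158.94 + 194.88 = 77362.77
Import duty = 77362.77 × 16% = 12378.04
Buyer bears (B): 171.53 + 7158.94 + 194.88 + 550.07 + 110.21 + 1765.24 = 9950.87
Landed cost (B) = invoice 69837.42 + 9950.87 + duty 12378.04 = 92166.33
Difference = |91650.24 − 92166.33| = 516.09

Supplier A is cheaper by CNY 516.09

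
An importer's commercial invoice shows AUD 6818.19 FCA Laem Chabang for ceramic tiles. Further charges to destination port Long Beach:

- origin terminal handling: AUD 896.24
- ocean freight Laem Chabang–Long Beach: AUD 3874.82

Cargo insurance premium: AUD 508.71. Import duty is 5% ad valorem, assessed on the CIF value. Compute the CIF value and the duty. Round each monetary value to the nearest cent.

CIF value: AUD 12097.96; import duty: AUD 604.90

CIF = FCA price + pre-shipment costs + freight + insurance
CIF = 6818.19 + 896.24 + 3874.82 + 508.71 = 12097.96
Import duty = 12097.96 × 5% = 604.90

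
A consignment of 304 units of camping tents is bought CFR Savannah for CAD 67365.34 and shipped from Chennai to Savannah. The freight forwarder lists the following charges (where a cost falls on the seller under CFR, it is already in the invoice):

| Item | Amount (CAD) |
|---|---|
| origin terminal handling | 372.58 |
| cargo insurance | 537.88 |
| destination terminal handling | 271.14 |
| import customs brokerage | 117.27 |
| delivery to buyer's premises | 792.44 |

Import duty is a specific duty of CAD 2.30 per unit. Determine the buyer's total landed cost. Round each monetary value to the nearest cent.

CFR: the seller pays costs through ocean freight to the destination port, but not insurance.
Already in the invoice (seller's account under CFR): origin terminal — exclude.
CIF value = CFR price + insurance = 67365.34 + 537.88 = 67903.22
Import duty = 304 × 2.30 = 699.20
Buyer bears: insurance 537.88 + destination terminal 271.14 + brokerage 117.27 + delivery 792.44 + duty 699.20 = 2417.93
Landed cost = invoice 67365.34 + 2417.93 = 69783.27

Total landed cost: CAD 69783.27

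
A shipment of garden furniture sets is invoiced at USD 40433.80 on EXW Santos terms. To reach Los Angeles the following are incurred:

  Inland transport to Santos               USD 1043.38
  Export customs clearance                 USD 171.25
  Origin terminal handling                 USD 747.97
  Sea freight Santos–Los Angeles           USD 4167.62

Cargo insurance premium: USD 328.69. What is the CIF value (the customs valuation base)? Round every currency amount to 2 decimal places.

CIF value: USD 46892.71

CIF = EXW price + pre-shipment costs + freight + insurance
CIF = 40433.80 + 1043.38 + 171.25 + 747.97 + 4167.62 + 328.69 = 46892.71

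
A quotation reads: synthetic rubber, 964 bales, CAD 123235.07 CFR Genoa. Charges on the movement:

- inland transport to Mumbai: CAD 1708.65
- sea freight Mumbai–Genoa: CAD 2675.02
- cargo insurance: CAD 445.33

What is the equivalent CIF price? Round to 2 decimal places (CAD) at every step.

Not relevant to the conversion: inland to port, freight — on the seller under both CFR and CIF; already in the CFR price and stays in the CIF price.
From CFR to CIF, the seller additionally bears: insurance.
CIF price = 123235.07 + 445.33 = 123680.40

CIF price: CAD 123680.40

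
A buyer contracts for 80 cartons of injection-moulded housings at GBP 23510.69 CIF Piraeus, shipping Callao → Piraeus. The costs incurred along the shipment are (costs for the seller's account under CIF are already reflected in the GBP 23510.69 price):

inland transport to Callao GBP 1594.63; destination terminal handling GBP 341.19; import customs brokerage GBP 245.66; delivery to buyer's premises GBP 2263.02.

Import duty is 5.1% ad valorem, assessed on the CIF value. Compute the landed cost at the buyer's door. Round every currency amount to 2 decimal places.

Total landed cost: GBP 27559.61

CIF: the seller pays costs through ocean freight and marine insurance to the destination port.
Already in the invoice (seller's account under CIF): inland to port — exclude.
The CIF price already equals the CIF value: 23510.69
Import duty = 23510.69 × 5.1% = 1199.05
Buyer bears: destination terminal 341.19 + brokerage 245.66 + delivery 2263.02 + duty 1199.05 = 4048.92
Landed cost = invoice 23510.69 + 4048.92 = 27559.61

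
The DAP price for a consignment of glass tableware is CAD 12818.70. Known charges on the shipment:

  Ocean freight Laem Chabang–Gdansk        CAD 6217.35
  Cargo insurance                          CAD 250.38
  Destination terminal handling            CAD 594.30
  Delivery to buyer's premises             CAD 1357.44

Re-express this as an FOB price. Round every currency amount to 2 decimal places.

FOB price: CAD 4399.23

From DAP to FOB, the seller no longer bears: freight, insurance, destination terminal, delivery.
FOB price = 12818.70 − 6217.35 − 250.38 − 594.30 − 1357.44 = 4399.23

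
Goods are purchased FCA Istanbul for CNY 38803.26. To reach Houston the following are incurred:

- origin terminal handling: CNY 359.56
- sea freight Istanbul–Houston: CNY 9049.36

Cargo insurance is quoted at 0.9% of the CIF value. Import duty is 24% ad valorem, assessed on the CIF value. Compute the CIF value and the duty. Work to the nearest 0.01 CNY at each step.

CIF value: CNY 48650.03; import duty: CNY 11676.01

Let C be the CIF value. C = FCA price + pre-shipment costs + freight + 0.9% × C
C − 0.9% × C = 38803.26 + 359.56 + 9049.36
0.991 × C = 48212.18
C = 48212.18 / 0.991 = 48650.03
Insurance premium = 0.9% × 48650.03 = 437.85
Import duty = 48650.03 × 24% = 11676.01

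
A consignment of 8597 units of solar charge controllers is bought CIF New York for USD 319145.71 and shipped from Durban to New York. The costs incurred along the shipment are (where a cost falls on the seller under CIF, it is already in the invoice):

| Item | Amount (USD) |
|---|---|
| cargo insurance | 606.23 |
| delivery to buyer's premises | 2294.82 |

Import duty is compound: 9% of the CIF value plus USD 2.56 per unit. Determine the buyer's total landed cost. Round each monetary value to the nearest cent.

Total landed cost: USD 372171.96

CIF: the seller pays costs through ocean freight and marine insurance to the destination port.
Already in the invoice (seller's account under CIF): insurance — exclude.
The CIF price already equals the CIF value: 319145.71
Ad valorem component: 319145.71 × 9% = 28723.11
Specific component: 8597 × 2.56 = 22008.32
Import duty = 28723.11 + 22008.32 = 50731.43
Buyer bears: delivery 2294.82 + duty 50731.43 = 53026.25
Landed cost = invoice 319145.71 + 53026.25 = 372171.96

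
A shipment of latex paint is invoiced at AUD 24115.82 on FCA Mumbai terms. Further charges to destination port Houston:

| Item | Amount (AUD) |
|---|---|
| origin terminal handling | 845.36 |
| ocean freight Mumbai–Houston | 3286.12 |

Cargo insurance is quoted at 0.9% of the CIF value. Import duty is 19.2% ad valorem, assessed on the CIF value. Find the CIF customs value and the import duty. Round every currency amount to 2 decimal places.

Let C be the CIF value. C = FCA price + pre-shipment costs + freight + 0.9% × C
C − 0.9% × C = 24115.82 + 845.36 + 3286.12
0.991 × C = 28247.30
C = 28247.30 / 0.991 = 28503.83
Insurance premium = 0.9% × 28503.83 = 256.53
Import duty = 28503.83 × 19.2% = 5472.74

CIF value: AUD 28503.83; import duty: AUD 5472.74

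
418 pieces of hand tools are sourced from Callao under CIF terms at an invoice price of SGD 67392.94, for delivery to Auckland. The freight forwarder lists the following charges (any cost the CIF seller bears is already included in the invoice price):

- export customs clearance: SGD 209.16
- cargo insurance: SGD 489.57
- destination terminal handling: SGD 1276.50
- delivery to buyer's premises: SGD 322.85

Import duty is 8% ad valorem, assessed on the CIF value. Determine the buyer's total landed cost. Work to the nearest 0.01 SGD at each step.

Total landed cost: SGD 74383.73

CIF: the seller pays costs through ocean freight and marine insurance to the destination port.
Already in the invoice (seller's account under CIF): export clearance, insurance — exclude.
The CIF price already equals the CIF value: 67392.94
Import duty = 67392.94 × 8% = 5391.44
Buyer bears: destination terminal 1276.50 + delivery 322.85 + duty 5391.44 = 6990.79
Landed cost = invoice 67392.94 + 6990.79 = 74383.73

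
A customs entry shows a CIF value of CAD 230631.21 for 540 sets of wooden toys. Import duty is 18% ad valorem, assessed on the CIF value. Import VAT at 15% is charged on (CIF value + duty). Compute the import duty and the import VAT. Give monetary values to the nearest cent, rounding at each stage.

Import duty = 230631.21 × 18% = 41513.62
VAT base = CIF + duty = 230631.21 + 41513.62 = 272144.83
Import VAT = 272144.83 × 15% = 40821.72

Import duty: CAD 41513.62; import VAT: CAD 40821.72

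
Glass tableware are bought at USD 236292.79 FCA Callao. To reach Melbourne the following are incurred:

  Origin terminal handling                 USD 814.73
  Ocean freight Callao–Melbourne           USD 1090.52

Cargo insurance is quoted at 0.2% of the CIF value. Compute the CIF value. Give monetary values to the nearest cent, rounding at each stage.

CIF value: USD 238675.39

Let C be the CIF value. C = FCA price + pre-shipment costs + freight + 0.2% × C
C − 0.2% × C = 236292.79 + 814.73 + 1090.52
0.998 × C = 238198.04
C = 238198.04 / 0.998 = 238675.39
Insurance premium = 0.2% × 238675.39 = 477.35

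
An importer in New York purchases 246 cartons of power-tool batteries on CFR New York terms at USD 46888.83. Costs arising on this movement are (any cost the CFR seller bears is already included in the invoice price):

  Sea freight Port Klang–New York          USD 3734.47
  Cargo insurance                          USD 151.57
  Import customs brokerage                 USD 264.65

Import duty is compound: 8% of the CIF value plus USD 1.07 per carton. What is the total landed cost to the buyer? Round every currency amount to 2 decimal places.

CFR: the seller pays costs through ocean freight to the destination port, but not insurance.
Already in the invoice (seller's account under CFR): freight — exclude.
CIF value = CFR price + insurance = 46888.83 + 151.57 = 47040.40
Ad valorem component: 47040.40 × 8% = 3763.23
Specific component: 246 × 1.07 = 263.22
Import duty = 3763.23 + 263.22 = 4026.45
Buyer bears: insurance 151.57 + brokerage 264.65 + duty 4026.45 = 4442.67
Landed cost = invoice 46888.83 + 4442.67 = 51331.50

Total landed cost: USD 51331.50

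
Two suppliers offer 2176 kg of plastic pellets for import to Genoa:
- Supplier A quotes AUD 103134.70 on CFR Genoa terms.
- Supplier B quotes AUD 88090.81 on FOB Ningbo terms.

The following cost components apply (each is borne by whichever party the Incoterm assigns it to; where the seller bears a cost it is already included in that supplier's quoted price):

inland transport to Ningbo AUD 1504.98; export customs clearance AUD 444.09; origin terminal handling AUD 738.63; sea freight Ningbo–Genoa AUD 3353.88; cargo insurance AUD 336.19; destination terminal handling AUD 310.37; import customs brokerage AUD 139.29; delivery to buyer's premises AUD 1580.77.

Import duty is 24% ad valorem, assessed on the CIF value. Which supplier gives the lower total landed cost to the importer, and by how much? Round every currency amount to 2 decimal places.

Supplier B is cheaper by AUD 14495.61

Supplier A (CFR):
CIF value = CFR price + insurance = 103134.70 + 336.19 = 103470.89
Import duty = 103470.89 × 24% = 24833.01
Buyer bears (A): 336.19 + 310.37 + 139.29 + 1580.77 = 2366.62
Landed cost (A) = invoice 103134.70 + 2366.62 + duty 24833.01 = 130334.33
Supplier B (FOB):
CIF value = FOB price + freight + insurance = 88090.81 + 3353.88 + 336.19 = 91780.88
Import duty = 91780.88 × 24% = 22027.41
Buyer bears (B): 3353.88 + 336.19 + 310.37 + 139.29 + 1580.77 = 5720.50
Landed cost (B) = invoice 88090.81 + 5720.50 + duty 22027.41 = 115838.72
Difference = |130334.33 − 115838.72| = 14495.61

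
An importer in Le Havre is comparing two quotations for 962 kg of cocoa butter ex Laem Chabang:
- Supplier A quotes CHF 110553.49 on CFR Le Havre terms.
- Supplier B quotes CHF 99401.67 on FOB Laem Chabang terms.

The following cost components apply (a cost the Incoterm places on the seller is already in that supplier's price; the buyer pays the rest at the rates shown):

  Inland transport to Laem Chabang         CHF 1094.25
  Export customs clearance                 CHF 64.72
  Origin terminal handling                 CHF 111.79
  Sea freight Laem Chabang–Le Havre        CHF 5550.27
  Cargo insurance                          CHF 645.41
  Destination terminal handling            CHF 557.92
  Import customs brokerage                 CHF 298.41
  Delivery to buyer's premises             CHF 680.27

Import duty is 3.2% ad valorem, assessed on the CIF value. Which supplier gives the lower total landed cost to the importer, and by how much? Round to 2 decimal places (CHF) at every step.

Supplier A (CFR):
CIF value = CFR price + insurance = 110553.49 + 645.41 = 111198.90
Import duty = 111198.90 × 3.2% = 3558.36
Buyer bears (A): 645.41 + 557.92 + 298.41 + 680.27 = 2182.01
Landed cost (A) = invoice 110553.49 + 2182.01 + duty 3558.36 = 116293.86
Supplier B (FOB):
CIF value = FOB price + freight + insurance = 99401.67 + 5550.27 + 645.41 = 105597.35
Import duty = 105597.35 × 3.2% = 3379.12
Buyer bears (B): 5550.27 + 645.41 + 557.92 + 298.41 + 680.27 = 7732.28
Landed cost (B) = invoice 99401.67 + 7732.28 + duty 3379.12 = 110513.07
Difference = |116293.86 − 110513.07| = 5780.79

Supplier B is cheaper by CHF 5780.79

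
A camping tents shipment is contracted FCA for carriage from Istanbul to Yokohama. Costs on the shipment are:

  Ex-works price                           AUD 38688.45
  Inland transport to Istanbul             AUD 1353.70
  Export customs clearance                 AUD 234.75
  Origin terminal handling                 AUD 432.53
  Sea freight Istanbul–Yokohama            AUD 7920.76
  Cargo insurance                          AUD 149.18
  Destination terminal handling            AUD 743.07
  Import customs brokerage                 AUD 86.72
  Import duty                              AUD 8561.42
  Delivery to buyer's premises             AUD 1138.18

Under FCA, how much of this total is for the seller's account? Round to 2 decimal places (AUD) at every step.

Seller's account: AUD 40276.90

FCA: the seller delivers export-cleared goods to the carrier; the buyer bears costs from that point.
Seller's account: goods 38688.45 + inland to port 1353.70 + export clearance 234.75 = 40276.90
Buyer's account: origin terminal 432.53 + freight 7920.76 + insurance 149.18 + destination terminal 743.07 + brokerage 86.72 + duty 8561.42 + delivery 1138.18 = 19031.86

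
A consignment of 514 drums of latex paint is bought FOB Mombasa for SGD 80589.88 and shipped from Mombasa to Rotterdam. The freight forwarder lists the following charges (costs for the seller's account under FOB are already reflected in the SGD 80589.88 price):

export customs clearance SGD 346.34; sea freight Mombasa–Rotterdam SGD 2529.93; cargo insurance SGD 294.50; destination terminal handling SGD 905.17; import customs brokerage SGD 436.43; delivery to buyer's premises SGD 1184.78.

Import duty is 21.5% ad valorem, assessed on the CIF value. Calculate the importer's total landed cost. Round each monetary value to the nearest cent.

Total landed cost: SGD 103874.77

FOB: the seller bears costs until goods are on board at the origin port; the buyer bears freight, insurance and all costs thereafter.
Already in the invoice (seller's account under FOB): export clearance — exclude.
CIF value = FOB price + freight + insurance = 80589.88 + 2529.93 + 294.50 = 83414.31
Import duty = 83414.31 × 21.5% = 17934.08
Buyer bears: freight 2529.93 + insurance 294.50 + destination terminal 905.17 + brokerage 436.43 + delivery 1184.78 + duty 17934.08 = 23284.89
Landed cost = invoice 80589.88 + 23284.89 = 103874.77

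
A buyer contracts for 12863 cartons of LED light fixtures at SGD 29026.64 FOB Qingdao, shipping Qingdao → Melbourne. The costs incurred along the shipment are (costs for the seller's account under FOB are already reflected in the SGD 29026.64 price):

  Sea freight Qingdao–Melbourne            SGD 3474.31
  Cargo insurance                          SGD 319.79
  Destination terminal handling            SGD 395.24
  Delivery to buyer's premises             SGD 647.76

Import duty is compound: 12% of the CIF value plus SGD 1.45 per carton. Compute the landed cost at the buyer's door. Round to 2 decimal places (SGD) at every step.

FOB: the seller bears costs until goods are on board at the origin port; the buyer bears freight, insurance and all costs thereafter.
CIF value = FOB price + freight + insurance = 29026.64 + 3474.31 + 319.79 = 32820.74
Ad valorem component: 32820.74 × 12% = 3938.49
Specific component: 12863 × 1.45 = 18651.35
Import duty = 3938.49 + 18651.35 = 22589.84
Buyer bears: freight 3474.31 + insurance 319.79 + destination terminal 395.24 + delivery 647.76 + duty 22589.84 = 27426.94
Landed cost = invoice 29026.64 + 27426.94 = 56453.58

Total landed cost: SGD 56453.58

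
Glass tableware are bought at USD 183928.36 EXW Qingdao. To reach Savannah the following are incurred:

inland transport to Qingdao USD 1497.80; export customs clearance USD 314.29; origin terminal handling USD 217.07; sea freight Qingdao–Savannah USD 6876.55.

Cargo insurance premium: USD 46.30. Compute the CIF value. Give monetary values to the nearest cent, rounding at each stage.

CIF = EXW price + pre-shipment costs + freight + insurance
CIF = 183928.36 + 1497.80 + 314.29 + 217.07 + 6876.55 + 46.30 = 192880.37

CIF value: USD 192880.37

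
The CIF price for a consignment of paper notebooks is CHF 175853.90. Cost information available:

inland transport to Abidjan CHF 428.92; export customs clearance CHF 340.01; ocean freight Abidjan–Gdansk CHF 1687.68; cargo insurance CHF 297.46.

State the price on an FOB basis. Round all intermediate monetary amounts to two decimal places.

Not relevant to the conversion: inland to port, export clearance — on the seller under both CIF and FOB; already in the CIF price and stays in the FOB price.
From CIF to FOB, the seller no longer bears: freight, insurance.
FOB price = 175853.90 − 1687.68 − 297.46 = 173868.76

FOB price: CHF 173868.76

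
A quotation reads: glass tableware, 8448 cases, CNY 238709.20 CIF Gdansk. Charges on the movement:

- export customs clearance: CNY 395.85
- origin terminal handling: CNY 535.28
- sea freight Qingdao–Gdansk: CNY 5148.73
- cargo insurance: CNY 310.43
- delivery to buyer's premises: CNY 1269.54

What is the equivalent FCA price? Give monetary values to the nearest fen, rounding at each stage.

FCA price: CNY 232714.76

Not relevant to the conversion: export clearance — on the seller under both CIF and FCA; already in the CIF price and stays in the FCA price. delivery — on the buyer under both terms; not part of either seller's price.
From CIF to FCA, the seller no longer bears: origin terminal, freight, insurance.
FCA price = 238709.20 − 535.28 − 5148.73 − 310.43 = 232714.76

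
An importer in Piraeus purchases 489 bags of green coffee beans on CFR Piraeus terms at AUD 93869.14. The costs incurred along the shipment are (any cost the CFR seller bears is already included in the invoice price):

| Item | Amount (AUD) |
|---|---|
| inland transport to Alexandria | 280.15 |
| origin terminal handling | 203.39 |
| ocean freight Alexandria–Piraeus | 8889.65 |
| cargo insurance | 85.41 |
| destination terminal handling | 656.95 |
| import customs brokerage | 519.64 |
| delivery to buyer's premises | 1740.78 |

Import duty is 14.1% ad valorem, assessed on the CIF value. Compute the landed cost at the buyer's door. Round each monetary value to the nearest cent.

CFR: the seller pays costs through ocean freight to the destination port, but not insurance.
Already in the invoice (seller's account under CFR): inland to port, origin terminal, freight — exclude.
CIF value = CFR price + insurance = 93869.14 + 85.41 = 93954.55
Import duty = 93954.55 × 14.1% = 13247.59
Buyer bears: insurance 85.41 + destination terminal 656.95 + brokerage 519.64 + delivery 1740.78 + duty 13247.59 = 16250.37
Landed cost = invoice 93869.14 + 16250.37 = 110119.51

Total landed cost: AUD 110119.51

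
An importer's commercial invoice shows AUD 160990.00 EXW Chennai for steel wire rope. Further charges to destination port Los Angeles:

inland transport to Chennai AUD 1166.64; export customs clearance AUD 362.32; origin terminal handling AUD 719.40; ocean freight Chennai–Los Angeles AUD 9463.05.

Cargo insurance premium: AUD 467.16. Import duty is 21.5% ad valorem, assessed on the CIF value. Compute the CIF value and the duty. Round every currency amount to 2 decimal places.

CIF value: AUD 173168.57; import duty: AUD 37231.24

CIF = EXW price + pre-shipment costs + freight + insurance
CIF = 160990.00 + 1166.64 + 362.32 + 719.40 + 9463.05 + 467.16 = 173168.57
Import duty = 173168.57 × 21.5% = 37231.24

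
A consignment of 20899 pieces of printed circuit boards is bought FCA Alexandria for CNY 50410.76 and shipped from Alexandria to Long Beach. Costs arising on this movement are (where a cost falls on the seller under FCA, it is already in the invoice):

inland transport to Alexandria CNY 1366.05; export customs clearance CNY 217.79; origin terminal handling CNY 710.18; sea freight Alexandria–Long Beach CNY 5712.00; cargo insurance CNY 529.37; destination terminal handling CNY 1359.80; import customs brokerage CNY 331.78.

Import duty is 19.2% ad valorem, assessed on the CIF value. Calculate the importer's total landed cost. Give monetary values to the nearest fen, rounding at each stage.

FCA: the seller delivers export-cleared goods to the carrier; the buyer bears costs from that point.
Already in the invoice (seller's account under FCA): inland to port, export clearance — exclude.
CIF value = FCA price + origin terminal + freight + insurance = 50410.76 + 710.18 + 5712.00 + 529.37 = 57362.31
Import duty = 57362.31 × 19.2% = 11013.56
Buyer bears: origin terminal 710.18 + freight 5712.00 + insurance 529.37 + destination terminal 1359.80 + brokerage 331.78 + duty 11013.56 = 19656.69
Landed cost = invoice 50410.76 + 19656.69 = 70067.45

Total landed cost: CNY 70067.45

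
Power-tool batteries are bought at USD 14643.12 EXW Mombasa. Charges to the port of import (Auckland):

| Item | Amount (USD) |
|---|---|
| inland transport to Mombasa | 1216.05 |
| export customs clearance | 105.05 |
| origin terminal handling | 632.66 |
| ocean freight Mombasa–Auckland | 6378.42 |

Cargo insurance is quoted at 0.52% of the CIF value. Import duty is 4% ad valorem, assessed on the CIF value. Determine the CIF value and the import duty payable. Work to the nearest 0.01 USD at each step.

Let C be the CIF value. C = EXW price + pre-shipment costs + freight + 0.52% × C
C − 0.52% × C = 14643.12 + 1216.05 + 105.05 + 632.66 + 6378.42
0.9948 × C = 22975.30
C = 22975.30 / 0.9948 = 23095.40
Insurance premium = 0.52% × 23095.40 = 120.10
Import duty = 23095.40 × 4% = 923.82

CIF value: USD 23095.40; import duty: USD 923.82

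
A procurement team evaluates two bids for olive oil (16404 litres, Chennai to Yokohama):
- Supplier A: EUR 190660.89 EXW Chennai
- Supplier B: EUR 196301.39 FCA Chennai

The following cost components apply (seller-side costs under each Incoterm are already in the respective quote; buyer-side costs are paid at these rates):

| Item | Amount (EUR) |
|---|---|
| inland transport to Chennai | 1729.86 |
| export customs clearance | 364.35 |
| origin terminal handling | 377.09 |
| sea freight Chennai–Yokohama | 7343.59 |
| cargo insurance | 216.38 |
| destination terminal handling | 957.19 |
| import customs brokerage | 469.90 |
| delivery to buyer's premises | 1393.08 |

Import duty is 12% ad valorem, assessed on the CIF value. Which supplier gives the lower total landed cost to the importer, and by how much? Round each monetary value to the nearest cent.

Supplier A is cheaper by EUR 3971.84

Supplier A (EXW):
CIF value = EXW price + inland to port + export clearance + origin terminal + freight + insurance = 190660.89 + 1729.86 + 364.35 + 377.09 + 7343.59 + 216.38 = 200692.16
Import duty = 200692.16 × 12% = 24083.06
Buyer bears (A): 1729.86 + 364.35 + 377.09 + 7343.59 + 216.38 + 957.19 + 469.90 + 1393.08 = 12851.44
Landed cost (A) = invoice 190660.89 + 12851.44 + duty 24083.06 = 227595.39
Supplier B (FCA):
CIF value = FCA price + origin terminal + freight + insurance = 196301.39 + 377.09 + 7343.59 + 216.38 = 204238.45
Import duty = 204238.45 × 12% = 24508.61
Buyer bears (B): 377.09 + 7343.59 + 216.38 + 957.19 + 469.90 + 1393.08 = 10757.23
Landed cost (B) = invoice 196301.39 + 10757.23 + duty 24508.61 = 231567.23
Difference = |227595.39 − 231567.23| = 3971.84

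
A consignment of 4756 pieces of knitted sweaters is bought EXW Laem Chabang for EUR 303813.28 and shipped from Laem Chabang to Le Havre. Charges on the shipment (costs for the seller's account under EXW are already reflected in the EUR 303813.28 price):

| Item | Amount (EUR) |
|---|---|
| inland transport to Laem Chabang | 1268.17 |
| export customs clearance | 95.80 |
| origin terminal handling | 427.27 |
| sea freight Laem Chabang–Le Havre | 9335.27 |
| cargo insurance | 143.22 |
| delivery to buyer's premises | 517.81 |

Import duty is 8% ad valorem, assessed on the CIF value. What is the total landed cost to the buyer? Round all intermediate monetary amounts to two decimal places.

Total landed cost: EUR 340807.46

EXW: the seller makes goods available at their premises; the buyer bears all onward costs.
CIF value = EXW price + inland to port + export clearance + origin terminal + freight + insurance = 303813.28 + 1268.17 + 95.80 + 427.27 + 9335.27 + 143.22 = 315083.01
Import duty = 315083.01 × 8% = 25206.64
Buyer bears: inland to port 1268.17 + export clearance 95.80 + origin terminal 427.27 + freight 9335.27 + insurance 143.22 + delivery 517.81 + duty 25206.64 = 36994.18
Landed cost = invoice 303813.28 + 36994.18 = 340807.46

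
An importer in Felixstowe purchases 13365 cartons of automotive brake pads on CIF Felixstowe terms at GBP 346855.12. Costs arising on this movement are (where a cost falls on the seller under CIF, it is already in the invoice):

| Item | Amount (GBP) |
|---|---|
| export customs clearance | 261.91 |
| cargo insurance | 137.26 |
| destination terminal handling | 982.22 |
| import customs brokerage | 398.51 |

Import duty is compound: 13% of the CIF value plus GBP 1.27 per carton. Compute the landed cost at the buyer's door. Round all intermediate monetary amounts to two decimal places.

Total landed cost: GBP 410300.57

CIF: the seller pays costs through ocean freight and marine insurance to the destination port.
Already in the invoice (seller's account under CIF): export clearance, insurance — exclude.
The CIF price already equals the CIF value: 346855.12
Ad valorem component: 346855.12 × 13% = 45091.17
Specific component: 13365 × 1.27 = 16973.55
Import duty = 45091.17 + 16973.55 = 62064.72
Buyer bears: destination terminal 982.22 + brokerage 398.51 + duty 62064.72 = 63445.45
Landed cost = invoice 346855.12 + 63445.45 = 410300.57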